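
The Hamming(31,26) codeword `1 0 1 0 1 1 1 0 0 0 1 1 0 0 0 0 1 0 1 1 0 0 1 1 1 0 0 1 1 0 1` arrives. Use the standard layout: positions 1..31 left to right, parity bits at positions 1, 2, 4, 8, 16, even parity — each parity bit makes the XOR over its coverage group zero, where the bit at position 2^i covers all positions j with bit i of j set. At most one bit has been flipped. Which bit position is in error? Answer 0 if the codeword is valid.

s1: b1⊕b3⊕b5⊕b7⊕b9⊕b11⊕b13⊕b15⊕b17⊕b19⊕b21⊕b23⊕b25⊕b27⊕b29⊕b31 = 1⊕1⊕1⊕1⊕0⊕1⊕0⊕0⊕1⊕1⊕0⊕1⊕1⊕0⊕1⊕1 = 1
s2: b2⊕b3⊕b6⊕b7⊕b10⊕b11⊕b14⊕b15⊕b18⊕b19⊕b22⊕b23⊕b26⊕b27⊕b30⊕b31 = 0⊕1⊕1⊕1⊕0⊕1⊕0⊕0⊕0⊕1⊕0⊕1⊕0⊕0⊕0⊕1 = 1
s4: b4⊕b5⊕b6⊕b7⊕b12⊕b13⊕b14⊕b15⊕b20⊕b21⊕b22⊕b23⊕b28⊕b29⊕b30⊕b31 = 0⊕1⊕1⊕1⊕1⊕0⊕0⊕0⊕1⊕0⊕0⊕1⊕1⊕1⊕0⊕1 = 1
s8: b8⊕b9⊕b10⊕b11⊕b12⊕b13⊕b14⊕b15⊕b24⊕b25⊕b26⊕b27⊕b28⊕b29⊕b30⊕b31 = 0⊕0⊕0⊕1⊕1⊕0⊕0⊕0⊕1⊕1⊕0⊕0⊕1⊕1⊕0⊕1 = 1
s16: b16⊕b17⊕b18⊕b19⊕b20⊕b21⊕b22⊕b23⊕b24⊕b25⊕b26⊕b27⊕b28⊕b29⊕b30⊕b31 = 0⊕1⊕0⊕1⊕1⊕0⊕0⊕1⊕1⊕1⊕0⊕0⊕1⊕1⊕0⊕1 = 1
Syndrome (s16...s1) = 11111 → position 31.

31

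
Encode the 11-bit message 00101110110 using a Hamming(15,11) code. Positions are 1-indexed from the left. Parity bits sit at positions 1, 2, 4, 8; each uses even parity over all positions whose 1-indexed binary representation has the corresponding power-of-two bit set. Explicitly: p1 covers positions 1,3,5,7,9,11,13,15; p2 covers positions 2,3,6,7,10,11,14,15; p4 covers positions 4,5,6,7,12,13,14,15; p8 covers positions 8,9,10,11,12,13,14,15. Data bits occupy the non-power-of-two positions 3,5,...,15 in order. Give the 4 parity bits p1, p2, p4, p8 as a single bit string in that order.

1011

Place data bits at non-power-of-two positions: b3=0, b5=0, b6=1, b7=0, b9=1, b10=1, b11=1, b12=0, b13=1, b14=1, b15=0.
p1 = XOR of data positions {3,5,7,9,11,13,15} = 0⊕0⊕0⊕1⊕1⊕1⊕0 = 1
p2 = XOR of data positions {3,6,7,10,11,14,15} = 0⊕1⊕0⊕1⊕1⊕1⊕0 = 0
p4 = XOR of data positions {5,6,7,12,13,14,15} = 0⊕1⊕0⊕0⊕1⊕1⊕0 = 1
p8 = XOR of data positions {9,10,11,12,13,14,15} = 1⊕1⊕1⊕0⊕1⊕1⊕0 = 1
Parity bits p1,p2,p4,p8 = 1011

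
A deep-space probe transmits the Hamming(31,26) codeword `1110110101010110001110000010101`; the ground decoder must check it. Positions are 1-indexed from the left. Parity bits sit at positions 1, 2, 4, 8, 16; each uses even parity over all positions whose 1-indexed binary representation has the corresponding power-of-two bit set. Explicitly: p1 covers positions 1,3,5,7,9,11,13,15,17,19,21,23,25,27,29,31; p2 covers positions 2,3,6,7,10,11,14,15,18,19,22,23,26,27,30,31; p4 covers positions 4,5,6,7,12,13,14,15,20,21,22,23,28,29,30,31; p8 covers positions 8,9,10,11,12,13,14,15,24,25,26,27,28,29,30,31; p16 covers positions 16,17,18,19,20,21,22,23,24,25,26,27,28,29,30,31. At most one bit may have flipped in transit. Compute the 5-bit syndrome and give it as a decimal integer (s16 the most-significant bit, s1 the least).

7

s1: b1⊕b3⊕b5⊕b7⊕b9⊕b11⊕b13⊕b15⊕b17⊕b19⊕b21⊕b23⊕b25⊕b27⊕b29⊕b31 = 1⊕1⊕1⊕0⊕0⊕0⊕0⊕1⊕0⊕1⊕1⊕0⊕0⊕1⊕1⊕1 = 1
s2: b2⊕b3⊕b6⊕b7⊕b10⊕b11⊕b14⊕b15⊕b18⊕b19⊕b22⊕b23⊕b26⊕b27⊕b30⊕b31 = 1⊕1⊕1⊕0⊕1⊕0⊕1⊕1⊕0⊕1⊕0⊕0⊕0⊕1⊕0⊕1 = 1
s4: b4⊕b5⊕b6⊕b7⊕b12⊕b13⊕b14⊕b15⊕b20⊕b21⊕b22⊕b23⊕b28⊕b29⊕b30⊕b31 = 0⊕1⊕1⊕0⊕1⊕0⊕1⊕1⊕1⊕1⊕0⊕0⊕0⊕1⊕0⊕1 = 1
s8: b8⊕b9⊕b10⊕b11⊕b12⊕b13⊕b14⊕b15⊕b24⊕b25⊕b26⊕b27⊕b28⊕b29⊕b30⊕b31 = 1⊕0⊕1⊕0⊕1⊕0⊕1⊕1⊕0⊕0⊕0⊕1⊕0⊕1⊕0⊕1 = 0
s16: b16⊕b17⊕b18⊕b19⊕b20⊕b21⊕b22⊕b23⊕b24⊕b25⊕b26⊕b27⊕b28⊕b29⊕b30⊕b31 = 0⊕0⊕0⊕1⊕1⊕1⊕0⊕0⊕0⊕0⊕0⊕1⊕0⊕1⊕0⊕1 = 0
Syndrome (s16...s1) = 00111 → position 7.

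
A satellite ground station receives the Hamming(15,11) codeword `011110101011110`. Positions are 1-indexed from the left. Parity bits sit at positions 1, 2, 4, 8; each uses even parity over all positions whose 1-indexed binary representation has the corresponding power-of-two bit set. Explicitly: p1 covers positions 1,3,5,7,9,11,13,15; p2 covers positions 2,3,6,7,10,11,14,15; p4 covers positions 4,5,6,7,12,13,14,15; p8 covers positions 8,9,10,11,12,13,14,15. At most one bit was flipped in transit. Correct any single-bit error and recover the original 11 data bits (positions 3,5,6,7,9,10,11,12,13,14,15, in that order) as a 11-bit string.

11011111110

s1: b1⊕b3⊕b5⊕b7⊕b9⊕b11⊕b13⊕b15 = 0⊕1⊕1⊕1⊕1⊕1⊕1⊕0 = 0
s2: b2⊕b3⊕b6⊕b7⊕b10⊕b11⊕b14⊕b15 = 1⊕1⊕0⊕1⊕0⊕1⊕1⊕0 = 1
s4: b4⊕b5⊕b6⊕b7⊕b12⊕b13⊕b14⊕b15 = 1⊕1⊕0⊕1⊕1⊕1⊕1⊕0 = 0
s8: b8⊕b9⊕b10⊕b11⊕b12⊕b13⊕b14⊕b15 = 0⊕1⊕0⊕1⊕1⊕1⊕1⊕0 = 1
Syndrome (s8...s1) = 1010 → position 10.
Flip bit 10: corrected codeword = 011110101111110
Data bits at positions 3,5,6,7,9,10,11,12,13,14,15: 11011111110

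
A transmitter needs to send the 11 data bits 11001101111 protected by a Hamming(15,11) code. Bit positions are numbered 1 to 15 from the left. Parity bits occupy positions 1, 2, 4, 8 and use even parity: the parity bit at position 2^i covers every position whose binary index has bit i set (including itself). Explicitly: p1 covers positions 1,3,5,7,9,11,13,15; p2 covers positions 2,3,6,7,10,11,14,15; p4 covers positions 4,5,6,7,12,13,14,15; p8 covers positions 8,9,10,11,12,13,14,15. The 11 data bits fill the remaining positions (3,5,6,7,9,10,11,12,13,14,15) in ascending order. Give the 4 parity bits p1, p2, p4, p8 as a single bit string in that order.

1010

Place data bits at non-power-of-two positions: b3=1, b5=1, b6=0, b7=0, b9=1, b10=1, b11=0, b12=1, b13=1, b14=1, b15=1.
p1 = XOR of data positions {3,5,7,9,11,13,15} = 1⊕1⊕0⊕1⊕0⊕1⊕1 = 1
p2 = XOR of data positions {3,6,7,10,11,14,15} = 1⊕0⊕0⊕1⊕0⊕1⊕1 = 0
p4 = XOR of data positions {5,6,7,12,13,14,15} = 1⊕0⊕0⊕1⊕1⊕1⊕1 = 1
p8 = XOR of data positions {9,10,11,12,13,14,15} = 1⊕1⊕0⊕1⊕1⊕1⊕1 = 0
Parity bits p1,p2,p4,p8 = 1010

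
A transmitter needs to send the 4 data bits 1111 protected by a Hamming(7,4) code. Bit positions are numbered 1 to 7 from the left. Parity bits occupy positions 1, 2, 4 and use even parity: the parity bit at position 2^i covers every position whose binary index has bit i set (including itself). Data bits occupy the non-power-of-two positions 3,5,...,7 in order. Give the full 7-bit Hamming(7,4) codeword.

1111111

Place data bits at non-power-of-two positions: b3=1, b5=1, b6=1, b7=1.
p1 = XOR of data positions {3,5,7} = 1⊕1⊕1 = 1
p2 = XOR of data positions {3,6,7} = 1⊕1⊕1 = 1
p4 = XOR of data positions {5,6,7} = 1⊕1⊕1 = 1
Codeword b1..b7 = 1111111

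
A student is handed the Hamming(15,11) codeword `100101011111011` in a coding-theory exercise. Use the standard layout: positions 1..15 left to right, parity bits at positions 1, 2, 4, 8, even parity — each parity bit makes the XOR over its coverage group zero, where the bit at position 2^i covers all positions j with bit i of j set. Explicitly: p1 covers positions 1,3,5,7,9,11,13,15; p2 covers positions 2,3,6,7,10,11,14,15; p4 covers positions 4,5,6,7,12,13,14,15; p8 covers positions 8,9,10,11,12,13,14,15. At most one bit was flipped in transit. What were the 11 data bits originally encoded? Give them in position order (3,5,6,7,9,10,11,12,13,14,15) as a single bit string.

s1: b1⊕b3⊕b5⊕b7⊕b9⊕b11⊕b13⊕b15 = 1⊕0⊕0⊕0⊕1⊕1⊕0⊕1 = 0
s2: b2⊕b3⊕b6⊕b7⊕b10⊕b11⊕b14⊕b15 = 0⊕0⊕1⊕0⊕1⊕1⊕1⊕1 = 1
s4: b4⊕b5⊕b6⊕b7⊕b12⊕b13⊕b14⊕b15 = 1⊕0⊕1⊕0⊕1⊕0⊕1⊕1 = 1
s8: b8⊕b9⊕b10⊕b11⊕b12⊕b13⊕b14⊕b15 = 1⊕1⊕1⊕1⊕1⊕0⊕1⊕1 = 1
Syndrome (s8...s1) = 1110 → position 14.
Flip bit 14: corrected codeword = 100101011111001
Data bits at positions 3,5,6,7,9,10,11,12,13,14,15: 00101111001

00101111001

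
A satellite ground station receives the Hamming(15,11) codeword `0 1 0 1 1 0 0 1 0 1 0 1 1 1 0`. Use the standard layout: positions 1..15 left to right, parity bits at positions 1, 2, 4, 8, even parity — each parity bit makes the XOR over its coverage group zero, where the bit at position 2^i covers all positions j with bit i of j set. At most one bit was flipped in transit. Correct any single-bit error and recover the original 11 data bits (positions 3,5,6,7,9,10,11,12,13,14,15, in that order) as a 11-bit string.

s1: b1⊕b3⊕b5⊕b7⊕b9⊕b11⊕b13⊕b15 = 0⊕0⊕1⊕0⊕0⊕0⊕1⊕0 = 0
s2: b2⊕b3⊕b6⊕b7⊕b10⊕b11⊕b14⊕b15 = 1⊕0⊕0⊕0⊕1⊕0⊕1⊕0 = 1
s4: b4⊕b5⊕b6⊕b7⊕b12⊕b13⊕b14⊕b15 = 1⊕1⊕0⊕0⊕1⊕1⊕1⊕0 = 1
s8: b8⊕b9⊕b10⊕b11⊕b12⊕b13⊕b14⊕b15 = 1⊕0⊕1⊕0⊕1⊕1⊕1⊕0 = 1
Syndrome (s8...s1) = 1110 → position 14.
Flip bit 14: corrected codeword = 010110010101100
Data bits at positions 3,5,6,7,9,10,11,12,13,14,15: 01000101100

01000101100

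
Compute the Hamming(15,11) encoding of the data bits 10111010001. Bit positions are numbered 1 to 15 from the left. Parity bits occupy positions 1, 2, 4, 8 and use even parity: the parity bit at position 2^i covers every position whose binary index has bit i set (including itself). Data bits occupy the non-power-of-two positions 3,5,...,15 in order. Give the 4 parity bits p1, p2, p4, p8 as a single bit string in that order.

1111

Place data bits at non-power-of-two positions: b3=1, b5=0, b6=1, b7=1, b9=1, b10=0, b11=1, b12=0, b13=0, b14=0, b15=1.
p1 = XOR of data positions {3,5,7,9,11,13,15} = 1⊕0⊕1⊕1⊕1⊕0⊕1 = 1
p2 = XOR of data positions {3,6,7,10,11,14,15} = 1⊕1⊕1⊕0⊕1⊕0⊕1 = 1
p4 = XOR of data positions {5,6,7,12,13,14,15} = 0⊕1⊕1⊕0⊕0⊕0⊕1 = 1
p8 = XOR of data positions {9,10,11,12,13,14,15} = 1⊕0⊕1⊕0⊕0⊕0⊕1 = 1
Parity bits p1,p2,p4,p8 = 1111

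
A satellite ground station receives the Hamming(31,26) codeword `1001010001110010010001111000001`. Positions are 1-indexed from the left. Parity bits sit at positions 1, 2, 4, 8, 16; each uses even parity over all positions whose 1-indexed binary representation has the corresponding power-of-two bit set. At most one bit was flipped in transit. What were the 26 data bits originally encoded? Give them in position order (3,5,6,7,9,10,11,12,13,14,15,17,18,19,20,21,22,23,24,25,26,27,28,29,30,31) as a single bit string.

00100110001010001111000001

s1: b1⊕b3⊕b5⊕b7⊕b9⊕b11⊕b13⊕b15⊕b17⊕b19⊕b21⊕b23⊕b25⊕b27⊕b29⊕b31 = 1⊕0⊕0⊕0⊕0⊕1⊕0⊕1⊕0⊕0⊕0⊕1⊕1⊕0⊕0⊕1 = 0
s2: b2⊕b3⊕b6⊕b7⊕b10⊕b11⊕b14⊕b15⊕b18⊕b19⊕b22⊕b23⊕b26⊕b27⊕b30⊕b31 = 0⊕0⊕1⊕0⊕1⊕1⊕0⊕1⊕1⊕0⊕1⊕1⊕0⊕0⊕0⊕1 = 0
s4: b4⊕b5⊕b6⊕b7⊕b12⊕b13⊕b14⊕b15⊕b20⊕b21⊕b22⊕b23⊕b28⊕b29⊕b30⊕b31 = 1⊕0⊕1⊕0⊕1⊕0⊕0⊕1⊕0⊕0⊕1⊕1⊕0⊕0⊕0⊕1 = 1
s8: b8⊕b9⊕b10⊕b11⊕b12⊕b13⊕b14⊕b15⊕b24⊕b25⊕b26⊕b27⊕b28⊕b29⊕b30⊕b31 = 0⊕0⊕1⊕1⊕1⊕0⊕0⊕1⊕1⊕1⊕0⊕0⊕0⊕0⊕0⊕1 = 1
s16: b16⊕b17⊕b18⊕b19⊕b20⊕b21⊕b22⊕b23⊕b24⊕b25⊕b26⊕b27⊕b28⊕b29⊕b30⊕b31 = 0⊕0⊕1⊕0⊕0⊕0⊕1⊕1⊕1⊕1⊕0⊕0⊕0⊕0⊕0⊕1 = 0
Syndrome (s16...s1) = 01100 → position 12.
Flip bit 12: corrected codeword = 1001010001100010010001111000001
Data bits at positions 3,5,6,7,9,10,11,12,13,14,15,17,18,19,20,21,22,23,24,25,26,27,28,29,30,31: 00100110001010001111000001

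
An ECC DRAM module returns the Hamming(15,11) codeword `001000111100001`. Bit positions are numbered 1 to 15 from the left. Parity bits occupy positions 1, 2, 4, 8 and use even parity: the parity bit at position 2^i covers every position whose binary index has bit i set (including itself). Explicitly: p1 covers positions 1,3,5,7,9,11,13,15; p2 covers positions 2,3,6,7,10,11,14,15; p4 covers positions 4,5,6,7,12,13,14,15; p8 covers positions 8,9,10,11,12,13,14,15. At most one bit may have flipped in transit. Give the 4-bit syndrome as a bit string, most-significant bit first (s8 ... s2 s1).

0000

s1: b1⊕b3⊕b5⊕b7⊕b9⊕b11⊕b13⊕b15 = 0⊕1⊕0⊕1⊕1⊕0⊕0⊕1 = 0
s2: b2⊕b3⊕b6⊕b7⊕b10⊕b11⊕b14⊕b15 = 0⊕1⊕0⊕1⊕1⊕0⊕0⊕1 = 0
s4: b4⊕b5⊕b6⊕b7⊕b12⊕b13⊕b14⊕b15 = 0⊕0⊕0⊕1⊕0⊕0⊕0⊕1 = 0
s8: b8⊕b9⊕b10⊕b11⊕b12⊕b13⊕b14⊕b15 = 1⊕1⊕1⊕0⊕0⊕0⊕0⊕1 = 0
Syndrome (s8...s1) = 0000 → position 0 (no error).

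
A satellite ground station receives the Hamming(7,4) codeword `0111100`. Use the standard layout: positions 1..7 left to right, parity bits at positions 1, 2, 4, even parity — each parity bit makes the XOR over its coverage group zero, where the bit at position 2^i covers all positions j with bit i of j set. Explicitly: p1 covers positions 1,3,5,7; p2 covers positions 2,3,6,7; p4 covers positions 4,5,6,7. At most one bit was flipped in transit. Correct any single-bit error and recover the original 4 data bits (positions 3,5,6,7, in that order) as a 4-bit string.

s1: b1⊕b3⊕b5⊕b7 = 0⊕1⊕1⊕0 = 0
s2: b2⊕b3⊕b6⊕b7 = 1⊕1⊕0⊕0 = 0
s4: b4⊕b5⊕b6⊕b7 = 1⊕1⊕0⊕0 = 0
Syndrome (s4...s1) = 000 → position 0 (no error).
No correction needed.
Data bits at positions 3,5,6,7: 1100

1100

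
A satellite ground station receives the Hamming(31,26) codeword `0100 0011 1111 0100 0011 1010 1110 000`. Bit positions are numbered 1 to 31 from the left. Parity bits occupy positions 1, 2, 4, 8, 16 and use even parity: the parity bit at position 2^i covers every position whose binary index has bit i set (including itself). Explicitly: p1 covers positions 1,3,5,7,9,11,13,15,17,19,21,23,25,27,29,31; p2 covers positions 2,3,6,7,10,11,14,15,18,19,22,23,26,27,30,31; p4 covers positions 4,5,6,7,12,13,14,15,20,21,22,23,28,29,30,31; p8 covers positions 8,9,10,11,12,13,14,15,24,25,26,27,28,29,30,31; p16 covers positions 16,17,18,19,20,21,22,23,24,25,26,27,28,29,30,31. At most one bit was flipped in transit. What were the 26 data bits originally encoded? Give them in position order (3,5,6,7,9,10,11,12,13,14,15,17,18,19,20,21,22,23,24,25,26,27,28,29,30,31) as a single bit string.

s1: b1⊕b3⊕b5⊕b7⊕b9⊕b11⊕b13⊕b15⊕b17⊕b19⊕b21⊕b23⊕b25⊕b27⊕b29⊕b31 = 0⊕0⊕0⊕1⊕1⊕1⊕0⊕0⊕0⊕1⊕1⊕1⊕1⊕1⊕0⊕0 = 0
s2: b2⊕b3⊕b6⊕b7⊕b10⊕b11⊕b14⊕b15⊕b18⊕b19⊕b22⊕b23⊕b26⊕b27⊕b30⊕b31 = 1⊕0⊕0⊕1⊕1⊕1⊕1⊕0⊕0⊕1⊕0⊕1⊕1⊕1⊕0⊕0 = 1
s4: b4⊕b5⊕b6⊕b7⊕b12⊕b13⊕b14⊕b15⊕b20⊕b21⊕b22⊕b23⊕b28⊕b29⊕b30⊕b31 = 0⊕0⊕0⊕1⊕1⊕0⊕1⊕0⊕1⊕1⊕0⊕1⊕0⊕0⊕0⊕0 = 0
s8: b8⊕b9⊕b10⊕b11⊕b12⊕b13⊕b14⊕b15⊕b24⊕b25⊕b26⊕b27⊕b28⊕b29⊕b30⊕b31 = 1⊕1⊕1⊕1⊕1⊕0⊕1⊕0⊕0⊕1⊕1⊕1⊕0⊕0⊕0⊕0 = 1
s16: b16⊕b17⊕b18⊕b19⊕b20⊕b21⊕b22⊕b23⊕b24⊕b25⊕b26⊕b27⊕b28⊕b29⊕b30⊕b31 = 0⊕0⊕0⊕1⊕1⊕1⊕0⊕1⊕0⊕1⊕1⊕1⊕0⊕0⊕0⊕0 = 1
Syndrome (s16...s1) = 11010 → position 26.
Flip bit 26: corrected codeword = 0100001111110100001110101010000
Data bits at positions 3,5,6,7,9,10,11,12,13,14,15,17,18,19,20,21,22,23,24,25,26,27,28,29,30,31: 00011111010001110101010000

00011111010001110101010000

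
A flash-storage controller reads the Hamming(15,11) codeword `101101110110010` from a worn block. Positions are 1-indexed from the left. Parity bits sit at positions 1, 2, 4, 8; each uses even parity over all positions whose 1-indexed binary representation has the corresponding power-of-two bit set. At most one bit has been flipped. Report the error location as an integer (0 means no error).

0

s1: b1⊕b3⊕b5⊕b7⊕b9⊕b11⊕b13⊕b15 = 1⊕1⊕0⊕1⊕0⊕1⊕0⊕0 = 0
s2: b2⊕b3⊕b6⊕b7⊕b10⊕b11⊕b14⊕b15 = 0⊕1⊕1⊕1⊕1⊕1⊕1⊕0 = 0
s4: b4⊕b5⊕b6⊕b7⊕b12⊕b13⊕b14⊕b15 = 1⊕0⊕1⊕1⊕0⊕0⊕1⊕0 = 0
s8: b8⊕b9⊕b10⊕b11⊕b12⊕b13⊕b14⊕b15 = 1⊕0⊕1⊕1⊕0⊕0⊕1⊕0 = 0
Syndrome (s8...s1) = 0000 → position 0 (no error).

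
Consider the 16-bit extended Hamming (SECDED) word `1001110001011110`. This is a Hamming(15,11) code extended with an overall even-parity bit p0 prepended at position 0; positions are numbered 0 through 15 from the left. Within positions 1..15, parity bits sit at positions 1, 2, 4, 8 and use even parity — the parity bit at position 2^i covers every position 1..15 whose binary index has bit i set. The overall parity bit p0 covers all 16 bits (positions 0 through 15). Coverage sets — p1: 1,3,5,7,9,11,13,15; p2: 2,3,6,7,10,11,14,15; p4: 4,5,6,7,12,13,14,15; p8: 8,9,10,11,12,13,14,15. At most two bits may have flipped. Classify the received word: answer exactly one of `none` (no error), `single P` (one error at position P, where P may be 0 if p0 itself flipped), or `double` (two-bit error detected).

s1: b1⊕b3⊕b5⊕b7⊕b9⊕b11⊕b13⊕b15 = 0⊕1⊕1⊕0⊕1⊕1⊕1⊕0 = 1
s2: b2⊕b3⊕b6⊕b7⊕b10⊕b11⊕b14⊕b15 = 0⊕1⊕0⊕0⊕0⊕1⊕1⊕0 = 1
s4: b4⊕b5⊕b6⊕b7⊕b12⊕b13⊕b14⊕b15 = 1⊕1⊕0⊕0⊕1⊕1⊕1⊕0 = 1
s8: b8⊕b9⊕b10⊕b11⊕b12⊕b13⊕b14⊕b15 = 0⊕1⊕0⊕1⊕1⊕1⊕1⊕0 = 1
Syndrome (s8...s1) = 1111 → position 15.
Overall parity (XOR of all 16 bits, including p0): 1⊕0⊕0⊕1⊕1⊕1⊕0⊕0⊕0⊕1⊕0⊕1⊕1⊕1⊕1⊕0 = 1
Overall=1, syndrome position=15 → single-bit error at position 15.

single 15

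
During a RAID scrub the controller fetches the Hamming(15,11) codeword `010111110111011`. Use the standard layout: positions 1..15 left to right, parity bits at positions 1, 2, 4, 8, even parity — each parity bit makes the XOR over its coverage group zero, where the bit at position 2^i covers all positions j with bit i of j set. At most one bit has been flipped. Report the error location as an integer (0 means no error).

6

s1: b1⊕b3⊕b5⊕b7⊕b9⊕b11⊕b13⊕b15 = 0⊕0⊕1⊕1⊕0⊕1⊕0⊕1 = 0
s2: b2⊕b3⊕b6⊕b7⊕b10⊕b11⊕b14⊕b15 = 1⊕0⊕1⊕1⊕1⊕1⊕1⊕1 = 1
s4: b4⊕b5⊕b6⊕b7⊕b12⊕b13⊕b14⊕b15 = 1⊕1⊕1⊕1⊕1⊕0⊕1⊕1 = 1
s8: b8⊕b9⊕b10⊕b11⊕b12⊕b13⊕b14⊕b15 = 1⊕0⊕1⊕1⊕1⊕0⊕1⊕1 = 0
Syndrome (s8...s1) = 0110 → position 6.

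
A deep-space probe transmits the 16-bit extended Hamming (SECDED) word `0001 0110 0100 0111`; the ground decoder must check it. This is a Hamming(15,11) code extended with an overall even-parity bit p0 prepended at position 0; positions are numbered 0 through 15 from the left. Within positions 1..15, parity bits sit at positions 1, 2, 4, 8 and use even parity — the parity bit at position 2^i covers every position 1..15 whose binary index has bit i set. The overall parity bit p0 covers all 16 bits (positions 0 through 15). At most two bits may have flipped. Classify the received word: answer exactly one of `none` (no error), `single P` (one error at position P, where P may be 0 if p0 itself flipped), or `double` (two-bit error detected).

s1: b1⊕b3⊕b5⊕b7⊕b9⊕b11⊕b13⊕b15 = 0⊕1⊕1⊕0⊕1⊕0⊕1⊕1 = 1
s2: b2⊕b3⊕b6⊕b7⊕b10⊕b11⊕b14⊕b15 = 0⊕1⊕1⊕0⊕0⊕0⊕1⊕1 = 0
s4: b4⊕b5⊕b6⊕b7⊕b12⊕b13⊕b14⊕b15 = 0⊕1⊕1⊕0⊕0⊕1⊕1⊕1 = 1
s8: b8⊕b9⊕b10⊕b11⊕b12⊕b13⊕b14⊕b15 = 0⊕1⊕0⊕0⊕0⊕1⊕1⊕1 = 0
Syndrome (s8...s1) = 0101 → position 5.
Overall parity (XOR of all 16 bits, including p0): 0⊕0⊕0⊕1⊕0⊕1⊕1⊕0⊕0⊕1⊕0⊕0⊕0⊕1⊕1⊕1 = 1
Overall=1, syndrome position=5 → single-bit error at position 5.

single 5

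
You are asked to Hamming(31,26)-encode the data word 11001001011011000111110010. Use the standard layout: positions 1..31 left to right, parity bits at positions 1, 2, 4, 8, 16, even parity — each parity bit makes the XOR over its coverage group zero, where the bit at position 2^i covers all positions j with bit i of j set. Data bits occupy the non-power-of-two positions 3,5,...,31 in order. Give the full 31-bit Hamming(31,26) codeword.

0110100110010110011000111110010

Place data bits at non-power-of-two positions: b3=1, b5=1, b6=0, b7=0, b9=1, b10=0, b11=0, b12=1, b13=0, b14=1, b15=1, b17=0, b18=1, b19=1, b20=0, b21=0, b22=0, b23=1, b24=1, b25=1, b26=1, b27=1, b28=0, b29=0, b30=1, b31=0.
p1 = XOR of data positions {3,5,7,9,11,13,15,17,19,21,23,25,27,29,31} = 1⊕1⊕0⊕1⊕0⊕0⊕1⊕0⊕1⊕0⊕1⊕1⊕1⊕0⊕0 = 0
p2 = XOR of data positions {3,6,7,10,11,14,15,18,19,22,23,26,27,30,31} = 1⊕0⊕0⊕0⊕0⊕1⊕1⊕1⊕1⊕0⊕1⊕1⊕1⊕1⊕0 = 1
p4 = XOR of data positions {5,6,7,12,13,14,15,20,21,22,23,28,29,30,31} = 1⊕0⊕0⊕1⊕0⊕1⊕1⊕0⊕0⊕0⊕1⊕0⊕0⊕1⊕0 = 0
p8 = XOR of data positions {9,10,11,12,13,14,15,24,25,26,27,28,29,30,31} = 1⊕0⊕0⊕1⊕0⊕1⊕1⊕1⊕1⊕1⊕1⊕0⊕0⊕1⊕0 = 1
p16 = XOR of data positions {17,18,19,20,21,22,23,24,25,26,27,28,29,30,31} = 0⊕1⊕1⊕0⊕0⊕0⊕1⊕1⊕1⊕1⊕1⊕0⊕0⊕1⊕0 = 0
Codeword b1..b31 = 0110100110010110011000111110010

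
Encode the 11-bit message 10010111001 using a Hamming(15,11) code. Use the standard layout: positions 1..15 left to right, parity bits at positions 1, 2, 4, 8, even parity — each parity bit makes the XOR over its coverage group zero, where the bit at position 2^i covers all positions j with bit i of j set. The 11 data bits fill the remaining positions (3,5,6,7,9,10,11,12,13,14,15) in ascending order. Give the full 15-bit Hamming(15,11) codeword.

Place data bits at non-power-of-two positions: b3=1, b5=0, b6=0, b7=1, b9=0, b10=1, b11=1, b12=1, b13=0, b14=0, b15=1.
p1 = XOR of data positions {3,5,7,9,11,13,15} = 1⊕0⊕1⊕0⊕1⊕0⊕1 = 0
p2 = XOR of data positions {3,6,7,10,11,14,15} = 1⊕0⊕1⊕1⊕1⊕0⊕1 = 1
p4 = XOR of data positions {5,6,7,12,13,14,15} = 0⊕0⊕1⊕1⊕0⊕0⊕1 = 1
p8 = XOR of data positions {9,10,11,12,13,14,15} = 0⊕1⊕1⊕1⊕0⊕0⊕1 = 0
Codeword b1..b15 = 011100100111001

011100100111001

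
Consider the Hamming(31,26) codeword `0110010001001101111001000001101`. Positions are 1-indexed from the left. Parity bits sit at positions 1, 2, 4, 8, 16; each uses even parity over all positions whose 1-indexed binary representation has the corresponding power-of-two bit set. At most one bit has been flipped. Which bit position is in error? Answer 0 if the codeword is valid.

6

s1: b1⊕b3⊕b5⊕b7⊕b9⊕b11⊕b13⊕b15⊕b17⊕b19⊕b21⊕b23⊕b25⊕b27⊕b29⊕b31 = 0⊕1⊕0⊕0⊕0⊕0⊕1⊕0⊕1⊕1⊕0⊕0⊕0⊕0⊕1⊕1 = 0
s2: b2⊕b3⊕b6⊕b7⊕b10⊕b11⊕b14⊕b15⊕b18⊕b19⊕b22⊕b23⊕b26⊕b27⊕b30⊕b31 = 1⊕1⊕1⊕0⊕1⊕0⊕1⊕0⊕1⊕1⊕1⊕0⊕0⊕0⊕0⊕1 = 1
s4: b4⊕b5⊕b6⊕b7⊕b12⊕b13⊕b14⊕b15⊕b20⊕b21⊕b22⊕b23⊕b28⊕b29⊕b30⊕b31 = 0⊕0⊕1⊕0⊕0⊕1⊕1⊕0⊕0⊕0⊕1⊕0⊕1⊕1⊕0⊕1 = 1
s8: b8⊕b9⊕b10⊕b11⊕b12⊕b13⊕b14⊕b15⊕b24⊕b25⊕b26⊕b27⊕b28⊕b29⊕b30⊕b31 = 0⊕0⊕1⊕0⊕0⊕1⊕1⊕0⊕0⊕0⊕0⊕0⊕1⊕1⊕0⊕1 = 0
s16: b16⊕b17⊕b18⊕b19⊕b20⊕b21⊕b22⊕b23⊕b24⊕b25⊕b26⊕b27⊕b28⊕b29⊕b30⊕b31 = 1⊕1⊕1⊕1⊕0⊕0⊕1⊕0⊕0⊕0⊕0⊕0⊕1⊕1⊕0⊕1 = 0
Syndrome (s16...s1) = 00110 → position 6.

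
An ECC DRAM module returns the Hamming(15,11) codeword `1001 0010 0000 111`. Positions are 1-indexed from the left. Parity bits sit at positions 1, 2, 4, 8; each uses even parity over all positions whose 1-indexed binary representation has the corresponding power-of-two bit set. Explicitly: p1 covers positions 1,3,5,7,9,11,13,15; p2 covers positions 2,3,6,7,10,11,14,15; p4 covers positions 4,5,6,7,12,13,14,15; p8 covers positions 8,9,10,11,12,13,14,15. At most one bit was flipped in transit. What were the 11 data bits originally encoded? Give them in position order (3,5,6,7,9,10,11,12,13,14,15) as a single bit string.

s1: b1⊕b3⊕b5⊕b7⊕b9⊕b11⊕b13⊕b15 = 1⊕0⊕0⊕1⊕0⊕0⊕1⊕1 = 0
s2: b2⊕b3⊕b6⊕b7⊕b10⊕b11⊕b14⊕b15 = 0⊕0⊕0⊕1⊕0⊕0⊕1⊕1 = 1
s4: b4⊕b5⊕b6⊕b7⊕b12⊕b13⊕b14⊕b15 = 1⊕0⊕0⊕1⊕0⊕1⊕1⊕1 = 1
s8: b8⊕b9⊕b10⊕b11⊕b12⊕b13⊕b14⊕b15 = 0⊕0⊕0⊕0⊕0⊕1⊕1⊕1 = 1
Syndrome (s8...s1) = 1110 → position 14.
Flip bit 14: corrected codeword = 100100100000101
Data bits at positions 3,5,6,7,9,10,11,12,13,14,15: 00010000101

00010000101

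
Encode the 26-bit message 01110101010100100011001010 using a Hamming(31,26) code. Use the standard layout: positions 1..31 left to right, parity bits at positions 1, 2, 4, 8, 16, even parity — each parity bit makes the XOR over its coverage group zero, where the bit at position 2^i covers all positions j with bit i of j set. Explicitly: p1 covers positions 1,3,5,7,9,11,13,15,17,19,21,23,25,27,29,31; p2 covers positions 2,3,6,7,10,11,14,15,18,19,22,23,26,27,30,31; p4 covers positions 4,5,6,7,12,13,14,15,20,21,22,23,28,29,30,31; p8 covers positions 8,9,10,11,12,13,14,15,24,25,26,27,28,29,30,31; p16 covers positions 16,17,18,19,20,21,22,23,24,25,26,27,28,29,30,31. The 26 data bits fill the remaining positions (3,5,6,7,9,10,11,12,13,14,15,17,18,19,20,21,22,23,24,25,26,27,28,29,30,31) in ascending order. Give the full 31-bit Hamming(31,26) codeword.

Place data bits at non-power-of-two positions: b3=0, b5=1, b6=1, b7=1, b9=0, b10=1, b11=0, b12=1, b13=0, b14=1, b15=0, b17=1, b18=0, b19=0, b20=1, b21=0, b22=0, b23=0, b24=1, b25=1, b26=0, b27=0, b28=1, b29=0, b30=1, b31=0.
p1 = XOR of data positions {3,5,7,9,11,13,15,17,19,21,23,25,27,29,31} = 0⊕1⊕1⊕0⊕0⊕0⊕0⊕1⊕0⊕0⊕0⊕1⊕0⊕0⊕0 = 0
p2 = XOR of data positions {3,6,7,10,11,14,15,18,19,22,23,26,27,30,31} = 0⊕1⊕1⊕1⊕0⊕1⊕0⊕0⊕0⊕0⊕0⊕0⊕0⊕1⊕0 = 1
p4 = XOR of data positions {5,6,7,12,13,14,15,20,21,22,23,28,29,30,31} = 1⊕1⊕1⊕1⊕0⊕1⊕0⊕1⊕0⊕0⊕0⊕1⊕0⊕1⊕0 = 0
p8 = XOR of data positions {9,10,11,12,13,14,15,24,25,26,27,28,29,30,31} = 0⊕1⊕0⊕1⊕0⊕1⊕0⊕1⊕1⊕0⊕0⊕1⊕0⊕1⊕0 = 1
p16 = XOR of data positions {17,18,19,20,21,22,23,24,25,26,27,28,29,30,31} = 1⊕0⊕0⊕1⊕0⊕0⊕0⊕1⊕1⊕0⊕0⊕1⊕0⊕1⊕0 = 0
Codeword b1..b31 = 0100111101010100100100011001010

0100111101010100100100011001010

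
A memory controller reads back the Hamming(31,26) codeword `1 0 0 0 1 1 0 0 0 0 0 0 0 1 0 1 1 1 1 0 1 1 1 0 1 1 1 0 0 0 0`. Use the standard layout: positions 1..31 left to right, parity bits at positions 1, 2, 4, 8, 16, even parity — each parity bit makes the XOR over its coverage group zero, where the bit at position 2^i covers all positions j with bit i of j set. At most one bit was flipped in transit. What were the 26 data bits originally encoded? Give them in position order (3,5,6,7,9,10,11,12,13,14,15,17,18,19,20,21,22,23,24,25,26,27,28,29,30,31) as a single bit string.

s1: b1⊕b3⊕b5⊕b7⊕b9⊕b11⊕b13⊕b15⊕b17⊕b19⊕b21⊕b23⊕b25⊕b27⊕b29⊕b31 = 1⊕0⊕1⊕0⊕0⊕0⊕0⊕0⊕1⊕1⊕1⊕1⊕1⊕1⊕0⊕0 = 0
s2: b2⊕b3⊕b6⊕b7⊕b10⊕b11⊕b14⊕b15⊕b18⊕b19⊕b22⊕b23⊕b26⊕b27⊕b30⊕b31 = 0⊕0⊕1⊕0⊕0⊕0⊕1⊕0⊕1⊕1⊕1⊕1⊕1⊕1⊕0⊕0 = 0
s4: b4⊕b5⊕b6⊕b7⊕b12⊕b13⊕b14⊕b15⊕b20⊕b21⊕b22⊕b23⊕b28⊕b29⊕b30⊕b31 = 0⊕1⊕1⊕0⊕0⊕0⊕1⊕0⊕0⊕1⊕1⊕1⊕0⊕0⊕0⊕0 = 0
s8: b8⊕b9⊕b10⊕b11⊕b12⊕b13⊕b14⊕b15⊕b24⊕b25⊕b26⊕b27⊕b28⊕b29⊕b30⊕b31 = 0⊕0⊕0⊕0⊕0⊕0⊕1⊕0⊕0⊕1⊕1⊕1⊕0⊕0⊕0⊕0 = 0
s16: b16⊕b17⊕b18⊕b19⊕b20⊕b21⊕b22⊕b23⊕b24⊕b25⊕b26⊕b27⊕b28⊕b29⊕b30⊕b31 = 1⊕1⊕1⊕1⊕0⊕1⊕1⊕1⊕0⊕1⊕1⊕1⊕0⊕0⊕0⊕0 = 0
Syndrome (s16...s1) = 00000 → position 0 (no error).
No correction needed.
Data bits at positions 3,5,6,7,9,10,11,12,13,14,15,17,18,19,20,21,22,23,24,25,26,27,28,29,30,31: 01100000010111011101110000

01100000010111011101110000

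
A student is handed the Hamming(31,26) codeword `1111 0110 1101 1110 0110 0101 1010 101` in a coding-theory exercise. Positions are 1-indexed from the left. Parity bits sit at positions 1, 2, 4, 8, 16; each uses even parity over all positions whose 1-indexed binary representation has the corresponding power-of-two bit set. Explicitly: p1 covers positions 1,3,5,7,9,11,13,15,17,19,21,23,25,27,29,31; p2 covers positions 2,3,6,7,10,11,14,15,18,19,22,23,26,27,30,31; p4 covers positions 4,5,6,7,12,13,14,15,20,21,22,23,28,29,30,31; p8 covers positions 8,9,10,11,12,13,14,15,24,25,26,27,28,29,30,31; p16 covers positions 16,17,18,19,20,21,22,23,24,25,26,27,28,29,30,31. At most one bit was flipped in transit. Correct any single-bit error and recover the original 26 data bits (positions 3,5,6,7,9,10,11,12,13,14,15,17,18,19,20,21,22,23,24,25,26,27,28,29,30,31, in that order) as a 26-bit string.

s1: b1⊕b3⊕b5⊕b7⊕b9⊕b11⊕b13⊕b15⊕b17⊕b19⊕b21⊕b23⊕b25⊕b27⊕b29⊕b31 = 1⊕1⊕0⊕1⊕1⊕0⊕1⊕1⊕0⊕1⊕0⊕0⊕1⊕1⊕1⊕1 = 1
s2: b2⊕b3⊕b6⊕b7⊕b10⊕b11⊕b14⊕b15⊕b18⊕b19⊕b22⊕b23⊕b26⊕b27⊕b30⊕b31 = 1⊕1⊕1⊕1⊕1⊕0⊕1⊕1⊕1⊕1⊕1⊕0⊕0⊕1⊕0⊕1 = 0
s4: b4⊕b5⊕b6⊕b7⊕b12⊕b13⊕b14⊕b15⊕b20⊕b21⊕b22⊕b23⊕b28⊕b29⊕b30⊕b31 = 1⊕0⊕1⊕1⊕1⊕1⊕1⊕1⊕0⊕0⊕1⊕0⊕0⊕1⊕0⊕1 = 0
s8: b8⊕b9⊕b10⊕b11⊕b12⊕b13⊕b14⊕b15⊕b24⊕b25⊕b26⊕b27⊕b28⊕b29⊕b30⊕b31 = 0⊕1⊕1⊕0⊕1⊕1⊕1⊕1⊕1⊕1⊕0⊕1⊕0⊕1⊕0⊕1 = 1
s16: b16⊕b17⊕b18⊕b19⊕b20⊕b21⊕b22⊕b23⊕b24⊕b25⊕b26⊕b27⊕b28⊕b29⊕b30⊕b31 = 0⊕0⊕1⊕1⊕0⊕0⊕1⊕0⊕1⊕1⊕0⊕1⊕0⊕1⊕0⊕1 = 0
Syndrome (s16...s1) = 01001 → position 9.
Flip bit 9: corrected codeword = 1111011001011110011001011010101
Data bits at positions 3,5,6,7,9,10,11,12,13,14,15,17,18,19,20,21,22,23,24,25,26,27,28,29,30,31: 10110101111011001011010101

10110101111011001011010101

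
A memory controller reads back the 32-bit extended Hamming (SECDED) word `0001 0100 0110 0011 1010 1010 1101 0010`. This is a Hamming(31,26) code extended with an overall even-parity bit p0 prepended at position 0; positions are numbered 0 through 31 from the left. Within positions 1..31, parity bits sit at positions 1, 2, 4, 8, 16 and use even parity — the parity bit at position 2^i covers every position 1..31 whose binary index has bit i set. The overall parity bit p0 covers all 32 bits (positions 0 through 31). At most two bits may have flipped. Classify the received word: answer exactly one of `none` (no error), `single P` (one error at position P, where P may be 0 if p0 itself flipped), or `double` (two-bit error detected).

none

s1: b1⊕b3⊕b5⊕b7⊕b9⊕b11⊕b13⊕b15⊕b17⊕b19⊕b21⊕b23⊕b25⊕b27⊕b29⊕b31 = 0⊕1⊕1⊕0⊕1⊕0⊕0⊕1⊕0⊕0⊕0⊕0⊕1⊕1⊕0⊕0 = 0
s2: b2⊕b3⊕b6⊕b7⊕b10⊕b11⊕b14⊕b15⊕b18⊕b19⊕b22⊕b23⊕b26⊕b27⊕b30⊕b31 = 0⊕1⊕0⊕0⊕1⊕0⊕1⊕1⊕1⊕0⊕1⊕0⊕0⊕1⊕1⊕0 = 0
s4: b4⊕b5⊕b6⊕b7⊕b12⊕b13⊕b14⊕b15⊕b20⊕b21⊕b22⊕b23⊕b28⊕b29⊕b30⊕b31 = 0⊕1⊕0⊕0⊕0⊕0⊕1⊕1⊕1⊕0⊕1⊕0⊕0⊕0⊕1⊕0 = 0
s8: b8⊕b9⊕b10⊕b11⊕b12⊕b13⊕b14⊕b15⊕b24⊕b25⊕b26⊕b27⊕b28⊕b29⊕b30⊕b31 = 0⊕1⊕1⊕0⊕0⊕0⊕1⊕1⊕1⊕1⊕0⊕1⊕0⊕0⊕1⊕0 = 0
s16: b16⊕b17⊕b18⊕b19⊕b20⊕b21⊕b22⊕b23⊕b24⊕b25⊕b26⊕b27⊕b28⊕b29⊕b30⊕b31 = 1⊕0⊕1⊕0⊕1⊕0⊕1⊕0⊕1⊕1⊕0⊕1⊕0⊕0⊕1⊕0 = 0
Syndrome (s16...s1) = 00000 → position 0 (no error).
Overall parity (XOR of all 32 bits, including p0): 0⊕0⊕0⊕1⊕0⊕1⊕0⊕0⊕0⊕1⊕1⊕0⊕0⊕0⊕1⊕1⊕1⊕0⊕1⊕0⊕1⊕0⊕1⊕0⊕1⊕1⊕0⊕1⊕0⊕0⊕1⊕0 = 0
Overall=0, syndrome position=0 → no error.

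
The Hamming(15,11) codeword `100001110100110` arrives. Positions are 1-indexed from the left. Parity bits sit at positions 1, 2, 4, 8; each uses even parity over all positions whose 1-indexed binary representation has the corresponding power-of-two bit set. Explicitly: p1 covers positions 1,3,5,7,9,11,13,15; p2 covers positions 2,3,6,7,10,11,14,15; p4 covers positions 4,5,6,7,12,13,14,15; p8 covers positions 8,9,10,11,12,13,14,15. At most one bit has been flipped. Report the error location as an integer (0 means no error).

1

s1: b1⊕b3⊕b5⊕b7⊕b9⊕b11⊕b13⊕b15 = 1⊕0⊕0⊕1⊕0⊕0⊕1⊕0 = 1
s2: b2⊕b3⊕b6⊕b7⊕b10⊕b11⊕b14⊕b15 = 0⊕0⊕1⊕1⊕1⊕0⊕1⊕0 = 0
s4: b4⊕b5⊕b6⊕b7⊕b12⊕b13⊕b14⊕b15 = 0⊕0⊕1⊕1⊕0⊕1⊕1⊕0 = 0
s8: b8⊕b9⊕b10⊕b11⊕b12⊕b13⊕b14⊕b15 = 1⊕0⊕1⊕0⊕0⊕1⊕1⊕0 = 0
Syndrome (s8...s1) = 0001 → position 1.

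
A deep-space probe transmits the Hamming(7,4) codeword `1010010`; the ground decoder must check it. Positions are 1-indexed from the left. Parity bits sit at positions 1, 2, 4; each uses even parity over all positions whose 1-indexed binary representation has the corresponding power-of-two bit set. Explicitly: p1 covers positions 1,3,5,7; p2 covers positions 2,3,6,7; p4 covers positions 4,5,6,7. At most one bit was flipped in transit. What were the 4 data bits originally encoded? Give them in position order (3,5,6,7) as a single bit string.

s1: b1⊕b3⊕b5⊕b7 = 1⊕1⊕0⊕0 = 0
s2: b2⊕b3⊕b6⊕b7 = 0⊕1⊕1⊕0 = 0
s4: b4⊕b5⊕b6⊕b7 = 0⊕0⊕1⊕0 = 1
Syndrome (s4...s1) = 100 → position 4.
Flip bit 4: corrected codeword = 1011010
Data bits at positions 3,5,6,7: 1010

1010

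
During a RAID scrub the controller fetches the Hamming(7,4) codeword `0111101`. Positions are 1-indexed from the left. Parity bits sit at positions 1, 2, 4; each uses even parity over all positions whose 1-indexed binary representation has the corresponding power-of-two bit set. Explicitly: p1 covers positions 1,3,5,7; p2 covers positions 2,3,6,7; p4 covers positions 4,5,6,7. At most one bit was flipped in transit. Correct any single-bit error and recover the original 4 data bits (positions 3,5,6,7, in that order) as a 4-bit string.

1100

s1: b1⊕b3⊕b5⊕b7 = 0⊕1⊕1⊕1 = 1
s2: b2⊕b3⊕b6⊕b7 = 1⊕1⊕0⊕1 = 1
s4: b4⊕b5⊕b6⊕b7 = 1⊕1⊕0⊕1 = 1
Syndrome (s4...s1) = 111 → position 7.
Flip bit 7: corrected codeword = 0111100
Data bits at positions 3,5,6,7: 1100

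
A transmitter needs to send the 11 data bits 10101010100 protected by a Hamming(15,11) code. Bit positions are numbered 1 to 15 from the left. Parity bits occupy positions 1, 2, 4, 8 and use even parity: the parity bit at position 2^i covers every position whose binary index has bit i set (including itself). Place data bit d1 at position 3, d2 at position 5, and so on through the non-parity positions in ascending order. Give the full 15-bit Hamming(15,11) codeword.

011001011010100

Place data bits at non-power-of-two positions: b3=1, b5=0, b6=1, b7=0, b9=1, b10=0, b11=1, b12=0, b13=1, b14=0, b15=0.
p1 = XOR of data positions {3,5,7,9,11,13,15} = 1⊕0⊕0⊕1⊕1⊕1⊕0 = 0
p2 = XOR of data positions {3,6,7,10,11,14,15} = 1⊕1⊕0⊕0⊕1⊕0⊕0 = 1
p4 = XOR of data positions {5,6,7,12,13,14,15} = 0⊕1⊕0⊕0⊕1⊕0⊕0 = 0
p8 = XOR of data positions {9,10,11,12,13,14,15} = 1⊕0⊕1⊕0⊕1⊕0⊕0 = 1
Codeword b1..b15 = 011001011010100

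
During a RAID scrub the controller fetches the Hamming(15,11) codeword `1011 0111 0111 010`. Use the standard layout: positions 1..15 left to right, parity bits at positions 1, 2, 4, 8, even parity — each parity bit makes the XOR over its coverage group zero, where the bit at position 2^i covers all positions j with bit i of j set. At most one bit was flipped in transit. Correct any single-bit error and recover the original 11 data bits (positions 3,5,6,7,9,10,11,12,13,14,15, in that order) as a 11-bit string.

10110110010

s1: b1⊕b3⊕b5⊕b7⊕b9⊕b11⊕b13⊕b15 = 1⊕1⊕0⊕1⊕0⊕1⊕0⊕0 = 0
s2: b2⊕b3⊕b6⊕b7⊕b10⊕b11⊕b14⊕b15 = 0⊕1⊕1⊕1⊕1⊕1⊕1⊕0 = 0
s4: b4⊕b5⊕b6⊕b7⊕b12⊕b13⊕b14⊕b15 = 1⊕0⊕1⊕1⊕1⊕0⊕1⊕0 = 1
s8: b8⊕b9⊕b10⊕b11⊕b12⊕b13⊕b14⊕b15 = 1⊕0⊕1⊕1⊕1⊕0⊕1⊕0 = 1
Syndrome (s8...s1) = 1100 → position 12.
Flip bit 12: corrected codeword = 101101110110010
Data bits at positions 3,5,6,7,9,10,11,12,13,14,15: 10110110010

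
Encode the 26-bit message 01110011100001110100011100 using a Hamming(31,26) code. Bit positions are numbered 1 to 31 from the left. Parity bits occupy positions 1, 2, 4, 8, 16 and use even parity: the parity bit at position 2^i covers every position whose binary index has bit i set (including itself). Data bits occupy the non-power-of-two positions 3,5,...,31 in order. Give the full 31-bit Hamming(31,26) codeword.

Place data bits at non-power-of-two positions: b3=0, b5=1, b6=1, b7=1, b9=0, b10=0, b11=1, b12=1, b13=1, b14=0, b15=0, b17=0, b18=0, b19=1, b20=1, b21=1, b22=0, b23=1, b24=0, b25=0, b26=0, b27=1, b28=1, b29=1, b30=0, b31=0.
p1 = XOR of data positions {3,5,7,9,11,13,15,17,19,21,23,25,27,29,31} = 0⊕1⊕1⊕0⊕1⊕1⊕0⊕0⊕1⊕1⊕1⊕0⊕1⊕1⊕0 = 1
p2 = XOR of data positions {3,6,7,10,11,14,15,18,19,22,23,26,27,30,31} = 0⊕1⊕1⊕0⊕1⊕0⊕0⊕0⊕1⊕0⊕1⊕0⊕1⊕0⊕0 = 0
p4 = XOR of data positions {5,6,7,12,13,14,15,20,21,22,23,28,29,30,31} = 1⊕1⊕1⊕1⊕1⊕0⊕0⊕1⊕1⊕0⊕1⊕1⊕1⊕0⊕0 = 0
p8 = XOR of data positions {9,10,11,12,13,14,15,24,25,26,27,28,29,30,31} = 0⊕0⊕1⊕1⊕1⊕0⊕0⊕0⊕0⊕0⊕1⊕1⊕1⊕0⊕0 = 0
p16 = XOR of data positions {17,18,19,20,21,22,23,24,25,26,27,28,29,30,31} = 0⊕0⊕1⊕1⊕1⊕0⊕1⊕0⊕0⊕0⊕1⊕1⊕1⊕0⊕0 = 1
Codeword b1..b31 = 1000111000111001001110100011100

1000111000111001001110100011100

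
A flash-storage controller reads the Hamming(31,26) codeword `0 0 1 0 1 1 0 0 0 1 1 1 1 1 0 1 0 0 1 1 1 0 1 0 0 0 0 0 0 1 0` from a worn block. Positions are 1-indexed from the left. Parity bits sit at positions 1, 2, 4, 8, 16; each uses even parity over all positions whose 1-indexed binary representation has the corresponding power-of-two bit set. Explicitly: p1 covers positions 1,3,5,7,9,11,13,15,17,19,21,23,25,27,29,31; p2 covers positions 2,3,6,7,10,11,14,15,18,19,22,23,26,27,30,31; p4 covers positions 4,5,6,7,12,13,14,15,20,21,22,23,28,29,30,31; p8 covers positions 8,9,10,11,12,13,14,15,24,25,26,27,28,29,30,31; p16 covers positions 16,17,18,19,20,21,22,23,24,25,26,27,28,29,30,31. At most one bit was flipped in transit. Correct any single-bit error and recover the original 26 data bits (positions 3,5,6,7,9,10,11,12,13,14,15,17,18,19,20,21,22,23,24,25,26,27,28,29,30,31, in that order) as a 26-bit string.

s1: b1⊕b3⊕b5⊕b7⊕b9⊕b11⊕b13⊕b15⊕b17⊕b19⊕b21⊕b23⊕b25⊕b27⊕b29⊕b31 = 0⊕1⊕1⊕0⊕0⊕1⊕1⊕0⊕0⊕1⊕1⊕1⊕0⊕0⊕0⊕0 = 1
s2: b2⊕b3⊕b6⊕b7⊕b10⊕b11⊕b14⊕b15⊕b18⊕b19⊕b22⊕b23⊕b26⊕b27⊕b30⊕b31 = 0⊕1⊕1⊕0⊕1⊕1⊕1⊕0⊕0⊕1⊕0⊕1⊕0⊕0⊕1⊕0 = 0
s4: b4⊕b5⊕b6⊕b7⊕b12⊕b13⊕b14⊕b15⊕b20⊕b21⊕b22⊕b23⊕b28⊕b29⊕b30⊕b31 = 0⊕1⊕1⊕0⊕1⊕1⊕1⊕0⊕1⊕1⊕0⊕1⊕0⊕0⊕1⊕0 = 1
s8: b8⊕b9⊕b10⊕b11⊕b12⊕b13⊕b14⊕b15⊕b24⊕b25⊕b26⊕b27⊕b28⊕b29⊕b30⊕b31 = 0⊕0⊕1⊕1⊕1⊕1⊕1⊕0⊕0⊕0⊕0⊕0⊕0⊕0⊕1⊕0 = 0
s16: b16⊕b17⊕b18⊕b19⊕b20⊕b21⊕b22⊕b23⊕b24⊕b25⊕b26⊕b27⊕b28⊕b29⊕b30⊕b31 = 1⊕0⊕0⊕1⊕1⊕1⊕0⊕1⊕0⊕0⊕0⊕0⊕0⊕0⊕1⊕0 = 0
Syndrome (s16...s1) = 00101 → position 5.
Flip bit 5: corrected codeword = 0010010001111101001110100000010
Data bits at positions 3,5,6,7,9,10,11,12,13,14,15,17,18,19,20,21,22,23,24,25,26,27,28,29,30,31: 10100111110001110100000010

10100111110001110100000010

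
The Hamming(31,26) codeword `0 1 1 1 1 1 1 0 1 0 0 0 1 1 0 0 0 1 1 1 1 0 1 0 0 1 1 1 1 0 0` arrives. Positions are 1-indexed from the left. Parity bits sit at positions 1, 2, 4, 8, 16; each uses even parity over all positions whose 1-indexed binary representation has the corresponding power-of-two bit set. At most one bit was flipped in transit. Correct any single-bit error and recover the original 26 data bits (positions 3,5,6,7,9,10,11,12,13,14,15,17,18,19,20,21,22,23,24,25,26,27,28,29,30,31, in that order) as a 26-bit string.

11111000110011110100110100

s1: b1⊕b3⊕b5⊕b7⊕b9⊕b11⊕b13⊕b15⊕b17⊕b19⊕b21⊕b23⊕b25⊕b27⊕b29⊕b31 = 0⊕1⊕1⊕1⊕1⊕0⊕1⊕0⊕0⊕1⊕1⊕1⊕0⊕1⊕1⊕0 = 0
s2: b2⊕b3⊕b6⊕b7⊕b10⊕b11⊕b14⊕b15⊕b18⊕b19⊕b22⊕b23⊕b26⊕b27⊕b30⊕b31 = 1⊕1⊕1⊕1⊕0⊕0⊕1⊕0⊕1⊕1⊕0⊕1⊕1⊕1⊕0⊕0 = 0
s4: b4⊕b5⊕b6⊕b7⊕b12⊕b13⊕b14⊕b15⊕b20⊕b21⊕b22⊕b23⊕b28⊕b29⊕b30⊕b31 = 1⊕1⊕1⊕1⊕0⊕1⊕1⊕0⊕1⊕1⊕0⊕1⊕1⊕1⊕0⊕0 = 1
s8: b8⊕b9⊕b10⊕b11⊕b12⊕b13⊕b14⊕b15⊕b24⊕b25⊕b26⊕b27⊕b28⊕b29⊕b30⊕b31 = 0⊕1⊕0⊕0⊕0⊕1⊕1⊕0⊕0⊕0⊕1⊕1⊕1⊕1⊕0⊕0 = 1
s16: b16⊕b17⊕b18⊕b19⊕b20⊕b21⊕b22⊕b23⊕b24⊕b25⊕b26⊕b27⊕b28⊕b29⊕b30⊕b31 = 0⊕0⊕1⊕1⊕1⊕1⊕0⊕1⊕0⊕0⊕1⊕1⊕1⊕1⊕0⊕0 = 1
Syndrome (s16...s1) = 11100 → position 28.
Flip bit 28: corrected codeword = 0111111010001100011110100110100
Data bits at positions 3,5,6,7,9,10,11,12,13,14,15,17,18,19,20,21,22,23,24,25,26,27,28,29,30,31: 11111000110011110100110100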